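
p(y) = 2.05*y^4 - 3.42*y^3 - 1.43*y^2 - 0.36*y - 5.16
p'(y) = 8.2*y^3 - 10.26*y^2 - 2.86*y - 0.36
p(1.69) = -9.64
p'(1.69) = 5.08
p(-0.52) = -4.73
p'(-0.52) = -2.80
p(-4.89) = 1534.47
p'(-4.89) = -1190.54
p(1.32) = -9.77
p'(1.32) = -3.15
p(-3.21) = 312.04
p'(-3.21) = -368.12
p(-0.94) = -1.64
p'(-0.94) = -13.55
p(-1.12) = 1.48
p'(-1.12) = -21.55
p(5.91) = 1737.73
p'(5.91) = 1317.06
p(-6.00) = 3341.04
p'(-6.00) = -2123.76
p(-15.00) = 115002.24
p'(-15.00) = -29940.96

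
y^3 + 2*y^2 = y^2*(y + 2)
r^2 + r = r*(r + 1)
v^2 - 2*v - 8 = (v - 4)*(v + 2)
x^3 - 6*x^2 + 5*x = x*(x - 5)*(x - 1)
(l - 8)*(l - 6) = l^2 - 14*l + 48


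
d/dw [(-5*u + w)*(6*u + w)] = u + 2*w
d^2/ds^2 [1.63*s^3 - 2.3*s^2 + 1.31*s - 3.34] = 9.78*s - 4.6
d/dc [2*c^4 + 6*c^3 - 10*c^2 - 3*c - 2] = 8*c^3 + 18*c^2 - 20*c - 3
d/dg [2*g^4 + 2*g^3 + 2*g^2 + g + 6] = 8*g^3 + 6*g^2 + 4*g + 1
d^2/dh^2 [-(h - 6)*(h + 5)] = -2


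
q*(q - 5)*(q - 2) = q^3 - 7*q^2 + 10*q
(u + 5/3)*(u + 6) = u^2 + 23*u/3 + 10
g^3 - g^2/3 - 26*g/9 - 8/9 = (g - 2)*(g + 1/3)*(g + 4/3)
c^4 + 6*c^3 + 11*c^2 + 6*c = c*(c + 1)*(c + 2)*(c + 3)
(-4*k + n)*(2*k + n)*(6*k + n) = -48*k^3 - 20*k^2*n + 4*k*n^2 + n^3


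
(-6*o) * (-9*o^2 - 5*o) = 54*o^3 + 30*o^2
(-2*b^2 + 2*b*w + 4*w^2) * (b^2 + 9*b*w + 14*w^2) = -2*b^4 - 16*b^3*w - 6*b^2*w^2 + 64*b*w^3 + 56*w^4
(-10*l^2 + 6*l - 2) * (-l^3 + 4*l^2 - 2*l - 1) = 10*l^5 - 46*l^4 + 46*l^3 - 10*l^2 - 2*l + 2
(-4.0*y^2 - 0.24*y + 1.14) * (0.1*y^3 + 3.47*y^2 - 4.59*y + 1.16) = -0.4*y^5 - 13.904*y^4 + 17.6412*y^3 + 0.4174*y^2 - 5.511*y + 1.3224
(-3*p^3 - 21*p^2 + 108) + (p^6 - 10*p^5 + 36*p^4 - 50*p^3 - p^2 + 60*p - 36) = p^6 - 10*p^5 + 36*p^4 - 53*p^3 - 22*p^2 + 60*p + 72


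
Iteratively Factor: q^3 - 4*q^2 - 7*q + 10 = (q + 2)*(q^2 - 6*q + 5) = (q - 1)*(q + 2)*(q - 5)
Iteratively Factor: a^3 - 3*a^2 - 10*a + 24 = (a - 2)*(a^2 - a - 12) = (a - 4)*(a - 2)*(a + 3)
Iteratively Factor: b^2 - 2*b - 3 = (b - 3)*(b + 1)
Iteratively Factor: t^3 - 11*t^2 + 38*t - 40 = (t - 4)*(t^2 - 7*t + 10) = (t - 4)*(t - 2)*(t - 5)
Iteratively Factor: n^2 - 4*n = (n - 4)*(n)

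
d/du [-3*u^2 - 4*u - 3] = -6*u - 4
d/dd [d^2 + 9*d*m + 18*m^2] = 2*d + 9*m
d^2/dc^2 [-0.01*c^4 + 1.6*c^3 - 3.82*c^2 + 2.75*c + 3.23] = -0.12*c^2 + 9.6*c - 7.64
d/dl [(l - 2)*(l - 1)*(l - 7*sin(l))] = -(l - 2)*(l - 1)*(7*cos(l) - 1) + (l - 2)*(l - 7*sin(l)) + (l - 1)*(l - 7*sin(l))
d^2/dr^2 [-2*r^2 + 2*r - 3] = -4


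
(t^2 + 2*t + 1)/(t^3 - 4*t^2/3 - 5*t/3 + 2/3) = 3*(t + 1)/(3*t^2 - 7*t + 2)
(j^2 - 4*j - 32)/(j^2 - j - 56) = (j + 4)/(j + 7)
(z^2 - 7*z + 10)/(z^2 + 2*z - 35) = (z - 2)/(z + 7)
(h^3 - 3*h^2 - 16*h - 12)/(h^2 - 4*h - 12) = h + 1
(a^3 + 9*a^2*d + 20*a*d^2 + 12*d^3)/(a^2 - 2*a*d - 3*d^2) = (a^2 + 8*a*d + 12*d^2)/(a - 3*d)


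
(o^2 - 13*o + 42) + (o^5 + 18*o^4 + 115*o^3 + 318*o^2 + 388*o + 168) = o^5 + 18*o^4 + 115*o^3 + 319*o^2 + 375*o + 210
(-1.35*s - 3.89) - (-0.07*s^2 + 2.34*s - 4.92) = 0.07*s^2 - 3.69*s + 1.03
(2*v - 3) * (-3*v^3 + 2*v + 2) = -6*v^4 + 9*v^3 + 4*v^2 - 2*v - 6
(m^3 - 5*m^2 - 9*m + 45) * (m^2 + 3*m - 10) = m^5 - 2*m^4 - 34*m^3 + 68*m^2 + 225*m - 450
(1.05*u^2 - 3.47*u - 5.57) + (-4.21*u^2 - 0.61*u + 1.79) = -3.16*u^2 - 4.08*u - 3.78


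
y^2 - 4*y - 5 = (y - 5)*(y + 1)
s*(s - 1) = s^2 - s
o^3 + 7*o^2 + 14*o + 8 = (o + 1)*(o + 2)*(o + 4)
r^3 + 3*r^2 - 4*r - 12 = (r - 2)*(r + 2)*(r + 3)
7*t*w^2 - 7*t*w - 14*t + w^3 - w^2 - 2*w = (7*t + w)*(w - 2)*(w + 1)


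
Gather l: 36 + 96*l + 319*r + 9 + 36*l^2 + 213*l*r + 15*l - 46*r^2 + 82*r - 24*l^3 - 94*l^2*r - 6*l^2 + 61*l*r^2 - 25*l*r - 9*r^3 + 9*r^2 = -24*l^3 + l^2*(30 - 94*r) + l*(61*r^2 + 188*r + 111) - 9*r^3 - 37*r^2 + 401*r + 45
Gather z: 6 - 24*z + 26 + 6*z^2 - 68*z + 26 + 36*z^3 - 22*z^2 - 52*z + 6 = 36*z^3 - 16*z^2 - 144*z + 64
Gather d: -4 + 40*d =40*d - 4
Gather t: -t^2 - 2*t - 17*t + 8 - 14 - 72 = -t^2 - 19*t - 78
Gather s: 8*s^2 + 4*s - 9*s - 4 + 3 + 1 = 8*s^2 - 5*s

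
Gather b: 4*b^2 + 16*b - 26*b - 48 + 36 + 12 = 4*b^2 - 10*b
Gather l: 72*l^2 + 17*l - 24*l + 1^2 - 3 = 72*l^2 - 7*l - 2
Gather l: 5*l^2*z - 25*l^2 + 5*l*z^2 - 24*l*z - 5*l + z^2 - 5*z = l^2*(5*z - 25) + l*(5*z^2 - 24*z - 5) + z^2 - 5*z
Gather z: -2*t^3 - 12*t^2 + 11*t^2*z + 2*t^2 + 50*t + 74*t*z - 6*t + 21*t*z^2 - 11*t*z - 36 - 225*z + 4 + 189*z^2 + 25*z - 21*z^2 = -2*t^3 - 10*t^2 + 44*t + z^2*(21*t + 168) + z*(11*t^2 + 63*t - 200) - 32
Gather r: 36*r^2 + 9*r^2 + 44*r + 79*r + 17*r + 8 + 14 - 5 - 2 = 45*r^2 + 140*r + 15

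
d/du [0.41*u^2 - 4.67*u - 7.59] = 0.82*u - 4.67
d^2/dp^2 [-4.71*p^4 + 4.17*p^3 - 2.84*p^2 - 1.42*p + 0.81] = -56.52*p^2 + 25.02*p - 5.68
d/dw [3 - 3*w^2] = -6*w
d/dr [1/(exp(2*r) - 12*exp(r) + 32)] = 2*(6 - exp(r))*exp(r)/(exp(2*r) - 12*exp(r) + 32)^2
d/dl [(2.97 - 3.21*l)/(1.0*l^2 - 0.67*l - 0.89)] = (3.21*l^2 - 5.94*l + 4.8468)/(1.0*l^4 - 1.34*l^3 - 1.3311*l^2 + 1.1926*l + 0.7921)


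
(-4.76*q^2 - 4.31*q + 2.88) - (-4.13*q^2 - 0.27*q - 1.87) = -0.63*q^2 - 4.04*q + 4.75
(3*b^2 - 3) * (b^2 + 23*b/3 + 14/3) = 3*b^4 + 23*b^3 + 11*b^2 - 23*b - 14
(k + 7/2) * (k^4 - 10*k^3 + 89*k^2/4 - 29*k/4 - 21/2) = k^5 - 13*k^4/2 - 51*k^3/4 + 565*k^2/8 - 287*k/8 - 147/4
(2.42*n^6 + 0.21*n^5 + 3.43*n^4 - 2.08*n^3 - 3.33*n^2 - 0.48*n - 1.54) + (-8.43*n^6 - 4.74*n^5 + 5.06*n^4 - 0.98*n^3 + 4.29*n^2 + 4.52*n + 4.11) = -6.01*n^6 - 4.53*n^5 + 8.49*n^4 - 3.06*n^3 + 0.96*n^2 + 4.04*n + 2.57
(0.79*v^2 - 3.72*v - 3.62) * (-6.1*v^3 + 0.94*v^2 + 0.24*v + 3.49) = -4.819*v^5 + 23.4346*v^4 + 18.7748*v^3 - 1.5385*v^2 - 13.8516*v - 12.6338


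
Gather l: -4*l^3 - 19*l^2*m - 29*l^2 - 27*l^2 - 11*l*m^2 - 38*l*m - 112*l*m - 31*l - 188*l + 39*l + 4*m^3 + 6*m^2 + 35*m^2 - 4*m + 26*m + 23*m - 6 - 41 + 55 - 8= -4*l^3 + l^2*(-19*m - 56) + l*(-11*m^2 - 150*m - 180) + 4*m^3 + 41*m^2 + 45*m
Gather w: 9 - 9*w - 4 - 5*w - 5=-14*w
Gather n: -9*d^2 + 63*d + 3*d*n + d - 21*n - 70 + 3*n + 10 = -9*d^2 + 64*d + n*(3*d - 18) - 60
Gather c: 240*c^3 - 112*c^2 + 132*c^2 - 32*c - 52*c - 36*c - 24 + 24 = 240*c^3 + 20*c^2 - 120*c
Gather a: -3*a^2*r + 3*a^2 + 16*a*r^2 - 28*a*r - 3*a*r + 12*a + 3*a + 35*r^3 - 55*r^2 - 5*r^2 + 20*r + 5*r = a^2*(3 - 3*r) + a*(16*r^2 - 31*r + 15) + 35*r^3 - 60*r^2 + 25*r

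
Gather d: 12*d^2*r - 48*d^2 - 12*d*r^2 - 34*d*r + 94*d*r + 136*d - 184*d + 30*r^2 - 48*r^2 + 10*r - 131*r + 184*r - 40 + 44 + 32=d^2*(12*r - 48) + d*(-12*r^2 + 60*r - 48) - 18*r^2 + 63*r + 36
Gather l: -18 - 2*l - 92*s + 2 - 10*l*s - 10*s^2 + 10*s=l*(-10*s - 2) - 10*s^2 - 82*s - 16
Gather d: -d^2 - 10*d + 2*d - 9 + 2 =-d^2 - 8*d - 7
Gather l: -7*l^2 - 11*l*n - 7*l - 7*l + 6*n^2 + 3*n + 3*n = -7*l^2 + l*(-11*n - 14) + 6*n^2 + 6*n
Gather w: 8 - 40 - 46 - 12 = -90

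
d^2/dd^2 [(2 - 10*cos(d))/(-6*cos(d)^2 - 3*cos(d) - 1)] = 2*(-405*(1 - cos(2*d))^2*cos(d) + 117*(1 - cos(2*d))^2/2 + 479*cos(d)/2 + 126*cos(2*d) - 423*cos(3*d)/2 + 90*cos(5*d) - 144)/(3*cos(d) + 3*cos(2*d) + 4)^3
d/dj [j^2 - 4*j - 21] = 2*j - 4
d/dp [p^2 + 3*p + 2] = 2*p + 3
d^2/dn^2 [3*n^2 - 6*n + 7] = 6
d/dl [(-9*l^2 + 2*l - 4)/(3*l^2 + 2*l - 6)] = 4*(-6*l^2 + 33*l - 1)/(9*l^4 + 12*l^3 - 32*l^2 - 24*l + 36)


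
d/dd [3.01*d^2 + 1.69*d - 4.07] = 6.02*d + 1.69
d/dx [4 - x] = -1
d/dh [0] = 0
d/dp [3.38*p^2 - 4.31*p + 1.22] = 6.76*p - 4.31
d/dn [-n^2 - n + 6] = -2*n - 1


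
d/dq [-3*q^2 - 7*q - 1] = -6*q - 7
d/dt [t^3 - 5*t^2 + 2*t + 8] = 3*t^2 - 10*t + 2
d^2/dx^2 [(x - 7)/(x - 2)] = -10/(x - 2)^3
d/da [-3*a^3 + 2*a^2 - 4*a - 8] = -9*a^2 + 4*a - 4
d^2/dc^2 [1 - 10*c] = 0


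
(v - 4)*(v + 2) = v^2 - 2*v - 8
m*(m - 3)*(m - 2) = m^3 - 5*m^2 + 6*m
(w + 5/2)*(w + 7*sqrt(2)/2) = w^2 + 5*w/2 + 7*sqrt(2)*w/2 + 35*sqrt(2)/4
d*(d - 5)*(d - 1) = d^3 - 6*d^2 + 5*d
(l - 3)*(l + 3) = l^2 - 9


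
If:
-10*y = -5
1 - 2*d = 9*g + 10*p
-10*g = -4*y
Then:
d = -5*p - 2/5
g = 1/5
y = 1/2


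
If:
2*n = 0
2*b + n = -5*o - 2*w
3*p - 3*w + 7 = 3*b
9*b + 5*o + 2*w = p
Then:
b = w/6 - 7/18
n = 0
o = 7/45 - 7*w/15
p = 7*w/6 - 49/18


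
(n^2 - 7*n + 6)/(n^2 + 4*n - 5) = (n - 6)/(n + 5)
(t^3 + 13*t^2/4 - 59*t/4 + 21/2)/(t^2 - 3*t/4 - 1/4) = (4*t^2 + 17*t - 42)/(4*t + 1)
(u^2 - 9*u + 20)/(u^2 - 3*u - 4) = (u - 5)/(u + 1)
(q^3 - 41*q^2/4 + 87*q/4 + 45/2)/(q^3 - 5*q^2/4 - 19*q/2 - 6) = (q^2 - 11*q + 30)/(q^2 - 2*q - 8)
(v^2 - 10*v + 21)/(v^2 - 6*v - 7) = (v - 3)/(v + 1)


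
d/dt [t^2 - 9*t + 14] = 2*t - 9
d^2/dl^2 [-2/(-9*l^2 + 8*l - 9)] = 4*(-81*l^2 + 72*l + 4*(9*l - 4)^2 - 81)/(9*l^2 - 8*l + 9)^3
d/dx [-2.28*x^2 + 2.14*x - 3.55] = 2.14 - 4.56*x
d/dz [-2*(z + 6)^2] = -4*z - 24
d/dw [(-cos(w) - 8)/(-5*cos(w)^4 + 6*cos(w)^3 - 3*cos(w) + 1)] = (15*(1 - cos(2*w))^2/4 + 111*cos(w) - 57*cos(2*w) + 37*cos(3*w) - 47)*sin(w)/(5*cos(w)^4 - 6*cos(w)^3 + 3*cos(w) - 1)^2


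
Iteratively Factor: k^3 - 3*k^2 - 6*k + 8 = (k + 2)*(k^2 - 5*k + 4) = (k - 4)*(k + 2)*(k - 1)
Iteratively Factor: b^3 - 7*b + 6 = (b - 2)*(b^2 + 2*b - 3) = (b - 2)*(b - 1)*(b + 3)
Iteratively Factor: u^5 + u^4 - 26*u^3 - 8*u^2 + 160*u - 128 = (u - 4)*(u^4 + 5*u^3 - 6*u^2 - 32*u + 32) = (u - 4)*(u + 4)*(u^3 + u^2 - 10*u + 8) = (u - 4)*(u - 2)*(u + 4)*(u^2 + 3*u - 4) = (u - 4)*(u - 2)*(u - 1)*(u + 4)*(u + 4)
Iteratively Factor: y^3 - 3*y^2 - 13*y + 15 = (y - 1)*(y^2 - 2*y - 15) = (y - 1)*(y + 3)*(y - 5)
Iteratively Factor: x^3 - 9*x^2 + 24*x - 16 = (x - 4)*(x^2 - 5*x + 4) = (x - 4)^2*(x - 1)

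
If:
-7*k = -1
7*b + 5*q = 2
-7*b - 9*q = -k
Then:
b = 121/196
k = 1/7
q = -13/28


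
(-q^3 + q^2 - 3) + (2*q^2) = -q^3 + 3*q^2 - 3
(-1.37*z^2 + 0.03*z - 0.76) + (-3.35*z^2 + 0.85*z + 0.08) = -4.72*z^2 + 0.88*z - 0.68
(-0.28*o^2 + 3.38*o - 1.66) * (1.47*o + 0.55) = -0.4116*o^3 + 4.8146*o^2 - 0.5812*o - 0.913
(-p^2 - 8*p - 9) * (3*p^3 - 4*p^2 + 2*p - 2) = -3*p^5 - 20*p^4 + 3*p^3 + 22*p^2 - 2*p + 18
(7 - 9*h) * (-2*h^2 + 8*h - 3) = 18*h^3 - 86*h^2 + 83*h - 21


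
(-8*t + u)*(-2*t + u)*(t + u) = 16*t^3 + 6*t^2*u - 9*t*u^2 + u^3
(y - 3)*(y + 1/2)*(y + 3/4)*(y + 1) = y^4 - 3*y^3/4 - 41*y^2/8 - 9*y/2 - 9/8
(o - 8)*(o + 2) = o^2 - 6*o - 16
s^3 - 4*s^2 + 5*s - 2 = (s - 2)*(s - 1)^2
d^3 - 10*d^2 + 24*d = d*(d - 6)*(d - 4)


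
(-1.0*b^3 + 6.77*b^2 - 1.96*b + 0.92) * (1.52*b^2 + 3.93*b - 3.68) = -1.52*b^5 + 6.3604*b^4 + 27.3069*b^3 - 31.218*b^2 + 10.8284*b - 3.3856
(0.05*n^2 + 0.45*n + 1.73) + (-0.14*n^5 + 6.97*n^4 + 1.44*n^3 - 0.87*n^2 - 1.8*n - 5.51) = -0.14*n^5 + 6.97*n^4 + 1.44*n^3 - 0.82*n^2 - 1.35*n - 3.78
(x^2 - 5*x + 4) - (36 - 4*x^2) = 5*x^2 - 5*x - 32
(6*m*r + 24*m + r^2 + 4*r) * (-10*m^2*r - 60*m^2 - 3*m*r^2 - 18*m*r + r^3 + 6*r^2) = -60*m^3*r^2 - 600*m^3*r - 1440*m^3 - 28*m^2*r^3 - 280*m^2*r^2 - 672*m^2*r + 3*m*r^4 + 30*m*r^3 + 72*m*r^2 + r^5 + 10*r^4 + 24*r^3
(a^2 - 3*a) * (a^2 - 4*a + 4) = a^4 - 7*a^3 + 16*a^2 - 12*a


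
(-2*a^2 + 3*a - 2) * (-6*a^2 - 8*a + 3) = 12*a^4 - 2*a^3 - 18*a^2 + 25*a - 6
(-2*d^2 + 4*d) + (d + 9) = -2*d^2 + 5*d + 9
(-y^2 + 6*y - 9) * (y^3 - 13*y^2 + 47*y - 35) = -y^5 + 19*y^4 - 134*y^3 + 434*y^2 - 633*y + 315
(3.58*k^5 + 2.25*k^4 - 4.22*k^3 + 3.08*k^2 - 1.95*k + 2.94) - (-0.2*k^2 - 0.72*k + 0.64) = 3.58*k^5 + 2.25*k^4 - 4.22*k^3 + 3.28*k^2 - 1.23*k + 2.3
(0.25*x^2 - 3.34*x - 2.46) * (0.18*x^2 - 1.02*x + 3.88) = 0.045*x^4 - 0.8562*x^3 + 3.934*x^2 - 10.45*x - 9.5448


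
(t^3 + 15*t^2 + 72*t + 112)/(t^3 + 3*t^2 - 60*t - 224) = (t + 4)/(t - 8)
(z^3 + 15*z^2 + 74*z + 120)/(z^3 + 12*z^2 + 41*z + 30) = (z + 4)/(z + 1)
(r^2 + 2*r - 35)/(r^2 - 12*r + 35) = (r + 7)/(r - 7)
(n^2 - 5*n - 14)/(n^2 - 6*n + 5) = (n^2 - 5*n - 14)/(n^2 - 6*n + 5)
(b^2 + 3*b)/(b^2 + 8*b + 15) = b/(b + 5)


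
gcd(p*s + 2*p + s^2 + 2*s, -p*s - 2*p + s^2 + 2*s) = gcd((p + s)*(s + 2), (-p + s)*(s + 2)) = s + 2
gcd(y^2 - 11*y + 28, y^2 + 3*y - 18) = 1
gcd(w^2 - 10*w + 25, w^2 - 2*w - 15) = w - 5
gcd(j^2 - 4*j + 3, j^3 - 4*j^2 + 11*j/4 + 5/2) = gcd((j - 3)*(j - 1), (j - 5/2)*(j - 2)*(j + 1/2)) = 1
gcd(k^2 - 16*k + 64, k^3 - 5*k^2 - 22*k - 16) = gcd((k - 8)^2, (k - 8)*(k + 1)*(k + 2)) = k - 8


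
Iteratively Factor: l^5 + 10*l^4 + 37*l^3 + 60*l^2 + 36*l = (l + 3)*(l^4 + 7*l^3 + 16*l^2 + 12*l) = (l + 2)*(l + 3)*(l^3 + 5*l^2 + 6*l) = (l + 2)*(l + 3)^2*(l^2 + 2*l) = l*(l + 2)*(l + 3)^2*(l + 2)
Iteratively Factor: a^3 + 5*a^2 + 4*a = (a)*(a^2 + 5*a + 4) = a*(a + 4)*(a + 1)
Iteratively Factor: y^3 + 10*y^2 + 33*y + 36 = (y + 3)*(y^2 + 7*y + 12) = (y + 3)^2*(y + 4)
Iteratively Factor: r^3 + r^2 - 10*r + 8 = (r - 1)*(r^2 + 2*r - 8) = (r - 1)*(r + 4)*(r - 2)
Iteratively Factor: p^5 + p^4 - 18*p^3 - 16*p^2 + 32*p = (p + 2)*(p^4 - p^3 - 16*p^2 + 16*p) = (p - 1)*(p + 2)*(p^3 - 16*p) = (p - 1)*(p + 2)*(p + 4)*(p^2 - 4*p) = p*(p - 1)*(p + 2)*(p + 4)*(p - 4)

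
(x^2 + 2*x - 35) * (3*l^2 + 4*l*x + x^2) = 3*l^2*x^2 + 6*l^2*x - 105*l^2 + 4*l*x^3 + 8*l*x^2 - 140*l*x + x^4 + 2*x^3 - 35*x^2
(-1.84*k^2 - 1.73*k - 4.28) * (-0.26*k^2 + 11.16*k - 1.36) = 0.4784*k^4 - 20.0846*k^3 - 15.6916*k^2 - 45.412*k + 5.8208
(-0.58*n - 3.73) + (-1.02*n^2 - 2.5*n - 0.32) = -1.02*n^2 - 3.08*n - 4.05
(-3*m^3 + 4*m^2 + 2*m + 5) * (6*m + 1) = -18*m^4 + 21*m^3 + 16*m^2 + 32*m + 5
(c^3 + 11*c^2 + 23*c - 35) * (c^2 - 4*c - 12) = c^5 + 7*c^4 - 33*c^3 - 259*c^2 - 136*c + 420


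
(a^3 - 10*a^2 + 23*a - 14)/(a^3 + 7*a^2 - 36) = (a^2 - 8*a + 7)/(a^2 + 9*a + 18)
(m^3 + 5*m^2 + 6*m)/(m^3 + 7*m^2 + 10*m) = (m + 3)/(m + 5)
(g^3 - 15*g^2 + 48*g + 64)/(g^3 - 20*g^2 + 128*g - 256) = (g + 1)/(g - 4)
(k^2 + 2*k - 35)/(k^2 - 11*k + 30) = (k + 7)/(k - 6)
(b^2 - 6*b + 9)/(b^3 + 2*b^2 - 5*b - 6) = (b^2 - 6*b + 9)/(b^3 + 2*b^2 - 5*b - 6)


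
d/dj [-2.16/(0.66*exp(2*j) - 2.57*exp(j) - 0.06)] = (2.8512*exp(j) - 5.5512)*exp(j)/(-0.66*exp(2*j) + 2.57*exp(j) + 0.06)^2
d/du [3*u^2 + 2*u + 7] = 6*u + 2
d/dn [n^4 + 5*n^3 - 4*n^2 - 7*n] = 4*n^3 + 15*n^2 - 8*n - 7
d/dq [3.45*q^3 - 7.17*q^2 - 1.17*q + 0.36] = 10.35*q^2 - 14.34*q - 1.17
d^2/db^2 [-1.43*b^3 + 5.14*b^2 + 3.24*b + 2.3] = 10.28 - 8.58*b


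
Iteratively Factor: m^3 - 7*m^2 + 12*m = (m - 3)*(m^2 - 4*m) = m*(m - 3)*(m - 4)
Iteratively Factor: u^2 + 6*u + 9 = (u + 3)*(u + 3)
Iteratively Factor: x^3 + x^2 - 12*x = (x + 4)*(x^2 - 3*x) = (x - 3)*(x + 4)*(x)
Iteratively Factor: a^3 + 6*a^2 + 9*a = (a)*(a^2 + 6*a + 9) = a*(a + 3)*(a + 3)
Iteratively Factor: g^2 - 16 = (g - 4)*(g + 4)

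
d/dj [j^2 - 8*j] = 2*j - 8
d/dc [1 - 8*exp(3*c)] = -24*exp(3*c)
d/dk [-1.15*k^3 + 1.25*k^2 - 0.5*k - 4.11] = -3.45*k^2 + 2.5*k - 0.5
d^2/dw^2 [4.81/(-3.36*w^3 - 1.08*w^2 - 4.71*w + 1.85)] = ((96.9696*w + 10.3896)*(3.36*w^3 + 1.08*w^2 + 4.71*w - 1.85) - 4.81*(10.08*w^2 + 2.16*w + 4.71)*(20.16*w^2 + 4.32*w + 9.42))/(3.36*w^3 + 1.08*w^2 + 4.71*w - 1.85)^3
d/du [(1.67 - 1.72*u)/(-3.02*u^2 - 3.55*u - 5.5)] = (-5.1944*u^2 + 10.0868*u + 15.3885)/(9.1204*u^4 + 21.442*u^3 + 45.8225*u^2 + 39.05*u + 30.25)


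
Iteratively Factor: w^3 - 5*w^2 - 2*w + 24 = (w + 2)*(w^2 - 7*w + 12) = (w - 3)*(w + 2)*(w - 4)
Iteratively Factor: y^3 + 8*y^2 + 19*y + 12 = (y + 1)*(y^2 + 7*y + 12) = (y + 1)*(y + 4)*(y + 3)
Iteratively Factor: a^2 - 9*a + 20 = (a - 5)*(a - 4)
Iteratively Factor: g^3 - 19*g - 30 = (g + 2)*(g^2 - 2*g - 15) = (g - 5)*(g + 2)*(g + 3)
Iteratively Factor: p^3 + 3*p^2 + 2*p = (p + 2)*(p^2 + p) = p*(p + 2)*(p + 1)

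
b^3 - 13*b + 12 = (b - 3)*(b - 1)*(b + 4)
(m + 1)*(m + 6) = m^2 + 7*m + 6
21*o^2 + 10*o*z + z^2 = (3*o + z)*(7*o + z)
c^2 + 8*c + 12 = (c + 2)*(c + 6)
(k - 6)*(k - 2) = k^2 - 8*k + 12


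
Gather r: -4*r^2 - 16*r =-4*r^2 - 16*r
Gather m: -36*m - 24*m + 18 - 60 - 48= -60*m - 90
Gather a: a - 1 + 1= a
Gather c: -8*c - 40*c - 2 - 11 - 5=-48*c - 18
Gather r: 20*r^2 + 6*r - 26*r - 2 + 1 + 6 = 20*r^2 - 20*r + 5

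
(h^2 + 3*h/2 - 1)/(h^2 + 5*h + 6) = (h - 1/2)/(h + 3)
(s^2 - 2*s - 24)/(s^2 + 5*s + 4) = (s - 6)/(s + 1)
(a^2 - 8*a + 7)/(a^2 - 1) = (a - 7)/(a + 1)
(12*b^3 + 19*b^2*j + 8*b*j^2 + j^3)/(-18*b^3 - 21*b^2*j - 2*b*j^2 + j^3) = (-4*b - j)/(6*b - j)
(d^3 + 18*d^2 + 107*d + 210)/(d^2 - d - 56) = (d^2 + 11*d + 30)/(d - 8)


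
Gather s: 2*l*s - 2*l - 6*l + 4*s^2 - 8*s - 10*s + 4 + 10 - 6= -8*l + 4*s^2 + s*(2*l - 18) + 8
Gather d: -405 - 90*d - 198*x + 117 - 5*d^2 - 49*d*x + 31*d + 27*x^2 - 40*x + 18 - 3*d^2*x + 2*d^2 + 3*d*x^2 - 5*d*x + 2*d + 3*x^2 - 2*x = d^2*(-3*x - 3) + d*(3*x^2 - 54*x - 57) + 30*x^2 - 240*x - 270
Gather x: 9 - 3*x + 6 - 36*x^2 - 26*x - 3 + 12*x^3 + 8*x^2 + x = 12*x^3 - 28*x^2 - 28*x + 12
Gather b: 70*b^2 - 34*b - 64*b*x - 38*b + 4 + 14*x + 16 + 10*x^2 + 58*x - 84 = 70*b^2 + b*(-64*x - 72) + 10*x^2 + 72*x - 64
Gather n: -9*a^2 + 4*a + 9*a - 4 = -9*a^2 + 13*a - 4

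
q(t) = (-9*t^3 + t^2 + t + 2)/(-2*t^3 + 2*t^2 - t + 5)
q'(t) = (-27*t^2 + 2*t + 1)/(-2*t^3 + 2*t^2 - t + 5) + (6*t^2 - 4*t + 1)*(-9*t^3 + t^2 + t + 2)/(-2*t^3 + 2*t^2 - t + 5)^2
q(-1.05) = 1.18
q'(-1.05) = -1.60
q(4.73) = 5.54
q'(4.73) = -0.31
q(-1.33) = 1.62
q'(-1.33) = -1.51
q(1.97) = 13.55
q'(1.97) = -27.21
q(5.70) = 5.31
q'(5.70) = -0.18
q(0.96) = -0.99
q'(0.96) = -5.99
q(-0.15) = 0.37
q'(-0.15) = 0.14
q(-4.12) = 3.52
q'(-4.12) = -0.25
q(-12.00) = 4.17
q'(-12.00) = -0.03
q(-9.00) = 4.06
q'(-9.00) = -0.05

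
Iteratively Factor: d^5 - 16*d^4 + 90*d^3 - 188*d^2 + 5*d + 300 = (d - 3)*(d^4 - 13*d^3 + 51*d^2 - 35*d - 100) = (d - 3)*(d + 1)*(d^3 - 14*d^2 + 65*d - 100) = (d - 4)*(d - 3)*(d + 1)*(d^2 - 10*d + 25) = (d - 5)*(d - 4)*(d - 3)*(d + 1)*(d - 5)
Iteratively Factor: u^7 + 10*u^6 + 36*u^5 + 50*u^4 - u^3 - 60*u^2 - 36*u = (u + 2)*(u^6 + 8*u^5 + 20*u^4 + 10*u^3 - 21*u^2 - 18*u) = (u + 2)^2*(u^5 + 6*u^4 + 8*u^3 - 6*u^2 - 9*u) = (u + 1)*(u + 2)^2*(u^4 + 5*u^3 + 3*u^2 - 9*u) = u*(u + 1)*(u + 2)^2*(u^3 + 5*u^2 + 3*u - 9) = u*(u + 1)*(u + 2)^2*(u + 3)*(u^2 + 2*u - 3) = u*(u - 1)*(u + 1)*(u + 2)^2*(u + 3)*(u + 3)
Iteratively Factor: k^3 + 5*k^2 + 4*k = (k)*(k^2 + 5*k + 4) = k*(k + 1)*(k + 4)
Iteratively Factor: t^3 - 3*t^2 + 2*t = (t)*(t^2 - 3*t + 2) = t*(t - 2)*(t - 1)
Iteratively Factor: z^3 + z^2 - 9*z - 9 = (z - 3)*(z^2 + 4*z + 3) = (z - 3)*(z + 1)*(z + 3)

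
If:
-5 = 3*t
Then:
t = -5/3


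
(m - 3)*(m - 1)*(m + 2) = m^3 - 2*m^2 - 5*m + 6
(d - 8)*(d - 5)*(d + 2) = d^3 - 11*d^2 + 14*d + 80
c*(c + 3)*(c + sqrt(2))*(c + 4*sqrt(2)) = c^4 + 3*c^3 + 5*sqrt(2)*c^3 + 8*c^2 + 15*sqrt(2)*c^2 + 24*c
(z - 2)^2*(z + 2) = z^3 - 2*z^2 - 4*z + 8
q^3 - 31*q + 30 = (q - 5)*(q - 1)*(q + 6)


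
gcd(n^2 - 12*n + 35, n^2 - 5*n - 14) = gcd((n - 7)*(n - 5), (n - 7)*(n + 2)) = n - 7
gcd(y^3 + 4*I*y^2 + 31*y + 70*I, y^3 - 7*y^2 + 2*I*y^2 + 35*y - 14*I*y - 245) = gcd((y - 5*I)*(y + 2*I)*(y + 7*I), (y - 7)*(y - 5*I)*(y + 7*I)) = y^2 + 2*I*y + 35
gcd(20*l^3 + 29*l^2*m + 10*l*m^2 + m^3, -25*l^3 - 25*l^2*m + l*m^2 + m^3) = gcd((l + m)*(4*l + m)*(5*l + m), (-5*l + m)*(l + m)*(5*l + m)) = 5*l^2 + 6*l*m + m^2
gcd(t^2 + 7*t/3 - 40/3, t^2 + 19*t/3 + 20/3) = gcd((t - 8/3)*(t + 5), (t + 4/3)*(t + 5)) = t + 5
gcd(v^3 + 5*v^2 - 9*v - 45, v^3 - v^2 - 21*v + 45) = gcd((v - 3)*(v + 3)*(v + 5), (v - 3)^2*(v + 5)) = v^2 + 2*v - 15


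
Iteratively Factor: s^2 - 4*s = (s - 4)*(s)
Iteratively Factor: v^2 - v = (v)*(v - 1)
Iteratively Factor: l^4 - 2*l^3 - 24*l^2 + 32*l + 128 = (l + 4)*(l^3 - 6*l^2 + 32) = (l + 2)*(l + 4)*(l^2 - 8*l + 16) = (l - 4)*(l + 2)*(l + 4)*(l - 4)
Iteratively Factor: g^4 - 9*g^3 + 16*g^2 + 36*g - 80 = (g - 5)*(g^3 - 4*g^2 - 4*g + 16) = (g - 5)*(g + 2)*(g^2 - 6*g + 8) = (g - 5)*(g - 4)*(g + 2)*(g - 2)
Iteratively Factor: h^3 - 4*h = (h)*(h^2 - 4) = h*(h - 2)*(h + 2)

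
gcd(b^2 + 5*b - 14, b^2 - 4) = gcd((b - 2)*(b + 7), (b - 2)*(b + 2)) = b - 2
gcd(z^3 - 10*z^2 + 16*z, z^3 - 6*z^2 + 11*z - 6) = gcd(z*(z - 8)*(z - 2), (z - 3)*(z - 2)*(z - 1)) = z - 2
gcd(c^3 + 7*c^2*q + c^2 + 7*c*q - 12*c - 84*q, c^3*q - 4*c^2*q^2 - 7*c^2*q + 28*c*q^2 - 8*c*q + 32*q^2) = 1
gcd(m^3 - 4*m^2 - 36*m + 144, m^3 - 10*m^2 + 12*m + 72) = m - 6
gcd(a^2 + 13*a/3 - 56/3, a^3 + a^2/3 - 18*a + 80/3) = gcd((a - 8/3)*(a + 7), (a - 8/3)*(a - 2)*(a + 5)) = a - 8/3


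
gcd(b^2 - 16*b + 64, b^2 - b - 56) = b - 8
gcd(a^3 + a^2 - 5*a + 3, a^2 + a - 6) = a + 3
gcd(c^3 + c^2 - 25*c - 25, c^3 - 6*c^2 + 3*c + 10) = c^2 - 4*c - 5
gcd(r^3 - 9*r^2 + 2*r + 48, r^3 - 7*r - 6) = r^2 - r - 6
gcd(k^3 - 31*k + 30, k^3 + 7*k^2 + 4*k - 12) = k^2 + 5*k - 6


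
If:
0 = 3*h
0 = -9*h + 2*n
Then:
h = 0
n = 0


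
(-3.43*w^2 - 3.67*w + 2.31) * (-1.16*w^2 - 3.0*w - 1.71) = 3.9788*w^4 + 14.5472*w^3 + 14.1957*w^2 - 0.6543*w - 3.9501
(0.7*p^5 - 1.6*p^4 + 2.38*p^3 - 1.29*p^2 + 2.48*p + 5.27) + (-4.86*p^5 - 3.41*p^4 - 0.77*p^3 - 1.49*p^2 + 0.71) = -4.16*p^5 - 5.01*p^4 + 1.61*p^3 - 2.78*p^2 + 2.48*p + 5.98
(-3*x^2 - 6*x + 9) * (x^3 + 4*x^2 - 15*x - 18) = -3*x^5 - 18*x^4 + 30*x^3 + 180*x^2 - 27*x - 162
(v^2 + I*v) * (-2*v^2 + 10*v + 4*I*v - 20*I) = -2*v^4 + 10*v^3 + 2*I*v^3 - 4*v^2 - 10*I*v^2 + 20*v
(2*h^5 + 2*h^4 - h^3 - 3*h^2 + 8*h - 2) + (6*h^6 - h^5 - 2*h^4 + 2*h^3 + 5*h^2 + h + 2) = 6*h^6 + h^5 + h^3 + 2*h^2 + 9*h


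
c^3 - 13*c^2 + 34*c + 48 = (c - 8)*(c - 6)*(c + 1)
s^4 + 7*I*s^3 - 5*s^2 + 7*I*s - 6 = (s - I)*(s + I)^2*(s + 6*I)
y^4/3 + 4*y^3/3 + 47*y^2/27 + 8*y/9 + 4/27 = (y/3 + 1/3)*(y + 1/3)*(y + 2/3)*(y + 2)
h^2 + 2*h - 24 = (h - 4)*(h + 6)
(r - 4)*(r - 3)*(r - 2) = r^3 - 9*r^2 + 26*r - 24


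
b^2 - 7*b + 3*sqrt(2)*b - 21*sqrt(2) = (b - 7)*(b + 3*sqrt(2))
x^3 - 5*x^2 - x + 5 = (x - 5)*(x - 1)*(x + 1)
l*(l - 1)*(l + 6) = l^3 + 5*l^2 - 6*l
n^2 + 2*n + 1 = (n + 1)^2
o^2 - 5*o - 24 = (o - 8)*(o + 3)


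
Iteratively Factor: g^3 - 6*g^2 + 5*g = (g - 1)*(g^2 - 5*g) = g*(g - 1)*(g - 5)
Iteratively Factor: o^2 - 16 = (o - 4)*(o + 4)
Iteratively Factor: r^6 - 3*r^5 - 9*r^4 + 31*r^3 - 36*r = (r - 2)*(r^5 - r^4 - 11*r^3 + 9*r^2 + 18*r) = (r - 2)*(r + 3)*(r^4 - 4*r^3 + r^2 + 6*r) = (r - 3)*(r - 2)*(r + 3)*(r^3 - r^2 - 2*r) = r*(r - 3)*(r - 2)*(r + 3)*(r^2 - r - 2) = r*(r - 3)*(r - 2)^2*(r + 3)*(r + 1)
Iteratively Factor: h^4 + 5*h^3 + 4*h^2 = (h + 1)*(h^3 + 4*h^2) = (h + 1)*(h + 4)*(h^2) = h*(h + 1)*(h + 4)*(h)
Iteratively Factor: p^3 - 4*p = (p - 2)*(p^2 + 2*p) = (p - 2)*(p + 2)*(p)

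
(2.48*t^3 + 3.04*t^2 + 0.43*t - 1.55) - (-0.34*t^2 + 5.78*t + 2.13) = 2.48*t^3 + 3.38*t^2 - 5.35*t - 3.68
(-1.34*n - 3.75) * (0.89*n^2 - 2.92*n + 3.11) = -1.1926*n^3 + 0.5753*n^2 + 6.7826*n - 11.6625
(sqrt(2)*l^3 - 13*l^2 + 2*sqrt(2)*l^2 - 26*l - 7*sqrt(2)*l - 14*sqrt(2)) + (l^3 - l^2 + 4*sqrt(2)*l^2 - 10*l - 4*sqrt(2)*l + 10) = l^3 + sqrt(2)*l^3 - 14*l^2 + 6*sqrt(2)*l^2 - 36*l - 11*sqrt(2)*l - 14*sqrt(2) + 10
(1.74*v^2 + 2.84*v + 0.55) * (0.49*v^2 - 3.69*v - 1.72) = 0.8526*v^4 - 5.029*v^3 - 13.2029*v^2 - 6.9143*v - 0.946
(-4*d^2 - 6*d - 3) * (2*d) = -8*d^3 - 12*d^2 - 6*d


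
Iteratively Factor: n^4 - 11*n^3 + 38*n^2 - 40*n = (n)*(n^3 - 11*n^2 + 38*n - 40) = n*(n - 2)*(n^2 - 9*n + 20) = n*(n - 4)*(n - 2)*(n - 5)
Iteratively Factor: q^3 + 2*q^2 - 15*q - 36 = (q - 4)*(q^2 + 6*q + 9) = (q - 4)*(q + 3)*(q + 3)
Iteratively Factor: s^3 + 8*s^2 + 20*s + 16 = (s + 4)*(s^2 + 4*s + 4) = (s + 2)*(s + 4)*(s + 2)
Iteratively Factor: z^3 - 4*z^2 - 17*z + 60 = (z - 5)*(z^2 + z - 12) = (z - 5)*(z - 3)*(z + 4)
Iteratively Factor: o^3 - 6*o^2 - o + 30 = (o - 5)*(o^2 - o - 6) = (o - 5)*(o - 3)*(o + 2)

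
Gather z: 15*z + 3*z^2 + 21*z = 3*z^2 + 36*z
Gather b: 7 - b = 7 - b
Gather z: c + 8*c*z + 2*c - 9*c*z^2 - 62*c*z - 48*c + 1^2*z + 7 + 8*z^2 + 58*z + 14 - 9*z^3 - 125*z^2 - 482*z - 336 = -45*c - 9*z^3 + z^2*(-9*c - 117) + z*(-54*c - 423) - 315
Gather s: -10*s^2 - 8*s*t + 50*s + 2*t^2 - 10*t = -10*s^2 + s*(50 - 8*t) + 2*t^2 - 10*t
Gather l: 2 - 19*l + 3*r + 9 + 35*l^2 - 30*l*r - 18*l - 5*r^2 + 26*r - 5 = 35*l^2 + l*(-30*r - 37) - 5*r^2 + 29*r + 6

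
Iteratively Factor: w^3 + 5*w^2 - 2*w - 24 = (w + 3)*(w^2 + 2*w - 8) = (w - 2)*(w + 3)*(w + 4)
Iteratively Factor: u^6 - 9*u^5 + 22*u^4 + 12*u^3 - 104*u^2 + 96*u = (u + 2)*(u^5 - 11*u^4 + 44*u^3 - 76*u^2 + 48*u) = (u - 4)*(u + 2)*(u^4 - 7*u^3 + 16*u^2 - 12*u) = (u - 4)*(u - 2)*(u + 2)*(u^3 - 5*u^2 + 6*u) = (u - 4)*(u - 3)*(u - 2)*(u + 2)*(u^2 - 2*u) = (u - 4)*(u - 3)*(u - 2)^2*(u + 2)*(u)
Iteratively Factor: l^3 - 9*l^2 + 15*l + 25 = (l - 5)*(l^2 - 4*l - 5) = (l - 5)^2*(l + 1)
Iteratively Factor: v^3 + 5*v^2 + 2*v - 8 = (v + 2)*(v^2 + 3*v - 4) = (v - 1)*(v + 2)*(v + 4)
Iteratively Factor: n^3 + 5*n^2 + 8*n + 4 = (n + 1)*(n^2 + 4*n + 4) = (n + 1)*(n + 2)*(n + 2)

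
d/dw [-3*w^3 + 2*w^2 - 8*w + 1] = -9*w^2 + 4*w - 8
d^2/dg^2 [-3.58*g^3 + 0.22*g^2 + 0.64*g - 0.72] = 0.44 - 21.48*g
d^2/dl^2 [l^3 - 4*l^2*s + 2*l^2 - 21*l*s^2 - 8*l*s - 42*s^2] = 6*l - 8*s + 4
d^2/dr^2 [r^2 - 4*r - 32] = 2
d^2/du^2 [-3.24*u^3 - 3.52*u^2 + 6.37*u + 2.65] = -19.44*u - 7.04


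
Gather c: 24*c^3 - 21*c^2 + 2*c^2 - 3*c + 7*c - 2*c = 24*c^3 - 19*c^2 + 2*c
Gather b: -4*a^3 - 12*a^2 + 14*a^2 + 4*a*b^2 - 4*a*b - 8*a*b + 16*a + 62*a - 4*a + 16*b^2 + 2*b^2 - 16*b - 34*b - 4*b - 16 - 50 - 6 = -4*a^3 + 2*a^2 + 74*a + b^2*(4*a + 18) + b*(-12*a - 54) - 72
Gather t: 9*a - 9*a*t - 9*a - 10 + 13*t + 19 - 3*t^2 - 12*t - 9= -3*t^2 + t*(1 - 9*a)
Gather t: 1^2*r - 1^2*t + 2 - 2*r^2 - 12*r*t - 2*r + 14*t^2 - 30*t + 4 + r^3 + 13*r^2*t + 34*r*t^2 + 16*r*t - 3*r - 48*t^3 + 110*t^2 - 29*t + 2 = r^3 - 2*r^2 - 4*r - 48*t^3 + t^2*(34*r + 124) + t*(13*r^2 + 4*r - 60) + 8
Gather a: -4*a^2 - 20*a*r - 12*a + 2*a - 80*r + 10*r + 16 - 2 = -4*a^2 + a*(-20*r - 10) - 70*r + 14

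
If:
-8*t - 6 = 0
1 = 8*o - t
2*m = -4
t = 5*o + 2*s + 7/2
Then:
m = -2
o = 1/32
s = -141/64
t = -3/4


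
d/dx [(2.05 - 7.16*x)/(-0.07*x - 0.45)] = (0.235585*x + 1.514475)/(0.07*x + 0.45)^3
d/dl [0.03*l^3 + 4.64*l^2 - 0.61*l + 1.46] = 0.09*l^2 + 9.28*l - 0.61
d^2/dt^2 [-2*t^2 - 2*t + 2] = -4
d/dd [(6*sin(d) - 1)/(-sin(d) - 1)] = -7*cos(d)/(sin(d) + 1)^2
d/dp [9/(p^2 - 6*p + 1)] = 18*(3 - p)/(p^2 - 6*p + 1)^2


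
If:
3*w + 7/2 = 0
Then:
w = -7/6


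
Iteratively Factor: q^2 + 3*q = (q + 3)*(q)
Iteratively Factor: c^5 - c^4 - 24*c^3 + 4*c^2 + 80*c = (c)*(c^4 - c^3 - 24*c^2 + 4*c + 80) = c*(c - 2)*(c^3 + c^2 - 22*c - 40) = c*(c - 5)*(c - 2)*(c^2 + 6*c + 8) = c*(c - 5)*(c - 2)*(c + 2)*(c + 4)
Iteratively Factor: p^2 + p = (p)*(p + 1)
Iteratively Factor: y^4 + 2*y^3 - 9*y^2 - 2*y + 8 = (y + 1)*(y^3 + y^2 - 10*y + 8) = (y + 1)*(y + 4)*(y^2 - 3*y + 2) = (y - 1)*(y + 1)*(y + 4)*(y - 2)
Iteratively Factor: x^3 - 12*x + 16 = (x + 4)*(x^2 - 4*x + 4) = (x - 2)*(x + 4)*(x - 2)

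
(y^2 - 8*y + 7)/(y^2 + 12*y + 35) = (y^2 - 8*y + 7)/(y^2 + 12*y + 35)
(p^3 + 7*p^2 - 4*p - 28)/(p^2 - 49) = (p^2 - 4)/(p - 7)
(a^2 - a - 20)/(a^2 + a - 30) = (a + 4)/(a + 6)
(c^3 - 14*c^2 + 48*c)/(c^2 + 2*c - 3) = c*(c^2 - 14*c + 48)/(c^2 + 2*c - 3)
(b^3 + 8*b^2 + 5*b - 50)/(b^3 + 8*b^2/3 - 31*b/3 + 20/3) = 3*(b^2 + 3*b - 10)/(3*b^2 - 7*b + 4)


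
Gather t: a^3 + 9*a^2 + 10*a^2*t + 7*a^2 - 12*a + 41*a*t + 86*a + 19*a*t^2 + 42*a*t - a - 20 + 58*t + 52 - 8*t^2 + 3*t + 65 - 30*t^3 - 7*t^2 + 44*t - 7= a^3 + 16*a^2 + 73*a - 30*t^3 + t^2*(19*a - 15) + t*(10*a^2 + 83*a + 105) + 90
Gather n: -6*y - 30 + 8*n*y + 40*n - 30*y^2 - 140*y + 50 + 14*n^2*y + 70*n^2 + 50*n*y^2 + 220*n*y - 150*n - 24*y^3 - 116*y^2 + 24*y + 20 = n^2*(14*y + 70) + n*(50*y^2 + 228*y - 110) - 24*y^3 - 146*y^2 - 122*y + 40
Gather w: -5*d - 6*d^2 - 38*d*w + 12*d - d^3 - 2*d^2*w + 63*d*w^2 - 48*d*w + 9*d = -d^3 - 6*d^2 + 63*d*w^2 + 16*d + w*(-2*d^2 - 86*d)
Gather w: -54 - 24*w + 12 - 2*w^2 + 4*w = -2*w^2 - 20*w - 42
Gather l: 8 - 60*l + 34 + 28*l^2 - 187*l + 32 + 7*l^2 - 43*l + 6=35*l^2 - 290*l + 80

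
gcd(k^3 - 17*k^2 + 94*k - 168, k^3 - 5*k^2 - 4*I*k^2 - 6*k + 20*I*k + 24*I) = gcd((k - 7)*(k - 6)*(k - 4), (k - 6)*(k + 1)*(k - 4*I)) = k - 6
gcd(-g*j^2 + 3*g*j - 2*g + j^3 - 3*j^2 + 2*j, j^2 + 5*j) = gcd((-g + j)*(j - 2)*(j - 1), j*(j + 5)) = 1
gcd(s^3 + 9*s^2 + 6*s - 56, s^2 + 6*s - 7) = s + 7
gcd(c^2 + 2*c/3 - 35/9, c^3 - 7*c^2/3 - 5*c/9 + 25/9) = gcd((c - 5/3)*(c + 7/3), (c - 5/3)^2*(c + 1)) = c - 5/3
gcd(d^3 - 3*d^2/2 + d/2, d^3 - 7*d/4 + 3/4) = d^2 - 3*d/2 + 1/2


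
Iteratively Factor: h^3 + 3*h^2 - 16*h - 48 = (h - 4)*(h^2 + 7*h + 12) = (h - 4)*(h + 4)*(h + 3)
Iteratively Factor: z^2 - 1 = (z - 1)*(z + 1)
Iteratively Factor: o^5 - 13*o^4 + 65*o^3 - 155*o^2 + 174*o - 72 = (o - 2)*(o^4 - 11*o^3 + 43*o^2 - 69*o + 36) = (o - 4)*(o - 2)*(o^3 - 7*o^2 + 15*o - 9) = (o - 4)*(o - 3)*(o - 2)*(o^2 - 4*o + 3) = (o - 4)*(o - 3)*(o - 2)*(o - 1)*(o - 3)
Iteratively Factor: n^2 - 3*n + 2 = (n - 2)*(n - 1)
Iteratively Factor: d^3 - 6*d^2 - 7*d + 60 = (d - 4)*(d^2 - 2*d - 15) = (d - 5)*(d - 4)*(d + 3)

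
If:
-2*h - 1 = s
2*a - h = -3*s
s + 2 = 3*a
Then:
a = 13/25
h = -7/25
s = -11/25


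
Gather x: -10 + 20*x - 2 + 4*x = 24*x - 12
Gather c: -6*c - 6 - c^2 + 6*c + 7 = 1 - c^2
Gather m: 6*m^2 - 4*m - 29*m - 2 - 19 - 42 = 6*m^2 - 33*m - 63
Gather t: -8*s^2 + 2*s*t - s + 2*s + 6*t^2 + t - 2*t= -8*s^2 + s + 6*t^2 + t*(2*s - 1)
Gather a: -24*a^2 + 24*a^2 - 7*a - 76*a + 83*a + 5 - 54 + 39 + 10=0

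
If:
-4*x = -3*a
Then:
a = 4*x/3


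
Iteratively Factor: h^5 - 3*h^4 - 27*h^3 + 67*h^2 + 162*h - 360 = (h - 2)*(h^4 - h^3 - 29*h^2 + 9*h + 180) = (h - 3)*(h - 2)*(h^3 + 2*h^2 - 23*h - 60) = (h - 3)*(h - 2)*(h + 3)*(h^2 - h - 20) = (h - 5)*(h - 3)*(h - 2)*(h + 3)*(h + 4)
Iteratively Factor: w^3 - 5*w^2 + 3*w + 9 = (w + 1)*(w^2 - 6*w + 9) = (w - 3)*(w + 1)*(w - 3)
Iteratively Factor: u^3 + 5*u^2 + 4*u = (u + 4)*(u^2 + u) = (u + 1)*(u + 4)*(u)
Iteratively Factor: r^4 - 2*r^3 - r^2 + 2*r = (r)*(r^3 - 2*r^2 - r + 2) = r*(r + 1)*(r^2 - 3*r + 2) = r*(r - 1)*(r + 1)*(r - 2)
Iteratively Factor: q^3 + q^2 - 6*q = (q)*(q^2 + q - 6) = q*(q - 2)*(q + 3)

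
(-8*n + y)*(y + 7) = -8*n*y - 56*n + y^2 + 7*y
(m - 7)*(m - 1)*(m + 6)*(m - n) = m^4 - m^3*n - 2*m^3 + 2*m^2*n - 41*m^2 + 41*m*n + 42*m - 42*n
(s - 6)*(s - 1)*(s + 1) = s^3 - 6*s^2 - s + 6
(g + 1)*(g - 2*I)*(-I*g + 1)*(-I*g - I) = -g^4 - 2*g^3 + I*g^3 - 3*g^2 + 2*I*g^2 - 4*g + I*g - 2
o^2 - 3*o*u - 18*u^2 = (o - 6*u)*(o + 3*u)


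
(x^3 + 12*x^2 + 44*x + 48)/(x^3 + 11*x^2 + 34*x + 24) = (x + 2)/(x + 1)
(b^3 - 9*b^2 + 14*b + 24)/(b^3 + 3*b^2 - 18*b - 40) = (b^2 - 5*b - 6)/(b^2 + 7*b + 10)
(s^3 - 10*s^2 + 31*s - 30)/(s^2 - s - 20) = (s^2 - 5*s + 6)/(s + 4)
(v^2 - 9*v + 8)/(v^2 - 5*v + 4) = (v - 8)/(v - 4)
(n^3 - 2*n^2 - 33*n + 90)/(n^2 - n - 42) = (n^2 - 8*n + 15)/(n - 7)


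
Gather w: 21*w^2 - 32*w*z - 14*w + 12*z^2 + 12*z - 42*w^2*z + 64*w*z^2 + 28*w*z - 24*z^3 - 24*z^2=w^2*(21 - 42*z) + w*(64*z^2 - 4*z - 14) - 24*z^3 - 12*z^2 + 12*z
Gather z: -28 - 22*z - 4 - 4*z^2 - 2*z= -4*z^2 - 24*z - 32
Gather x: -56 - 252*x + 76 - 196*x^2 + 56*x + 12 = -196*x^2 - 196*x + 32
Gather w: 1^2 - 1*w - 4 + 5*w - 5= 4*w - 8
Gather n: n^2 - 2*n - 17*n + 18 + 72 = n^2 - 19*n + 90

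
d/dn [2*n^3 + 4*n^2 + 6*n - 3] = 6*n^2 + 8*n + 6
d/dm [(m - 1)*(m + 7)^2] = (m + 7)*(3*m + 5)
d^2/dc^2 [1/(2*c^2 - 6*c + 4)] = (-c^2 + 3*c + (2*c - 3)^2 - 2)/(c^2 - 3*c + 2)^3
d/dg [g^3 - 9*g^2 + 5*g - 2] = 3*g^2 - 18*g + 5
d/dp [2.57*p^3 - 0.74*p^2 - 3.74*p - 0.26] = 7.71*p^2 - 1.48*p - 3.74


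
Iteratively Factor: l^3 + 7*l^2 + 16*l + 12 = (l + 3)*(l^2 + 4*l + 4) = (l + 2)*(l + 3)*(l + 2)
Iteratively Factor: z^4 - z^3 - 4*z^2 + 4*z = (z + 2)*(z^3 - 3*z^2 + 2*z) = (z - 2)*(z + 2)*(z^2 - z) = (z - 2)*(z - 1)*(z + 2)*(z)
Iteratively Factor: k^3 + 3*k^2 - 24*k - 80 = (k + 4)*(k^2 - k - 20) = (k + 4)^2*(k - 5)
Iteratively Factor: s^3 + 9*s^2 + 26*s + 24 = (s + 2)*(s^2 + 7*s + 12) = (s + 2)*(s + 3)*(s + 4)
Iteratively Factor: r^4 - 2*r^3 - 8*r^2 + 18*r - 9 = (r - 3)*(r^3 + r^2 - 5*r + 3) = (r - 3)*(r + 3)*(r^2 - 2*r + 1) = (r - 3)*(r - 1)*(r + 3)*(r - 1)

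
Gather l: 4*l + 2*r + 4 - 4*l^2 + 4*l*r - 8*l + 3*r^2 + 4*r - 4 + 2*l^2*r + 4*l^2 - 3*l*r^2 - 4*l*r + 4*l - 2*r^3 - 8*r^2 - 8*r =2*l^2*r - 3*l*r^2 - 2*r^3 - 5*r^2 - 2*r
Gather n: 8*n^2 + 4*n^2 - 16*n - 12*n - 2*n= 12*n^2 - 30*n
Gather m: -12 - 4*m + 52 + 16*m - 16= 12*m + 24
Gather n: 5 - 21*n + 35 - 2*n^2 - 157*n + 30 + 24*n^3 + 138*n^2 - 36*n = 24*n^3 + 136*n^2 - 214*n + 70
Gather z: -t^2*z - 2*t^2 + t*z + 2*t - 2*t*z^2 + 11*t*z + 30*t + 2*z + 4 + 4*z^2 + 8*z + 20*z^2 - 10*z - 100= -2*t^2 + 32*t + z^2*(24 - 2*t) + z*(-t^2 + 12*t) - 96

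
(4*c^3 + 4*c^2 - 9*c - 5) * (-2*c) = -8*c^4 - 8*c^3 + 18*c^2 + 10*c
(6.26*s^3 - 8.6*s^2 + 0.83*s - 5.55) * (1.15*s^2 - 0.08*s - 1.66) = 7.199*s^5 - 10.3908*s^4 - 8.7491*s^3 + 7.8271*s^2 - 0.9338*s + 9.213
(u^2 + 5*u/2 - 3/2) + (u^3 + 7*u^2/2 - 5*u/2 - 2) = u^3 + 9*u^2/2 - 7/2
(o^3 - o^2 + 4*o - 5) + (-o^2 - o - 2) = o^3 - 2*o^2 + 3*o - 7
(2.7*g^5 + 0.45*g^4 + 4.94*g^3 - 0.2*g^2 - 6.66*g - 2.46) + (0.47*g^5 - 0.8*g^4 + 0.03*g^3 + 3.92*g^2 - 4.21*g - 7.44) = 3.17*g^5 - 0.35*g^4 + 4.97*g^3 + 3.72*g^2 - 10.87*g - 9.9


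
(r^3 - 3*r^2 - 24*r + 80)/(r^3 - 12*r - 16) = (r^2 + r - 20)/(r^2 + 4*r + 4)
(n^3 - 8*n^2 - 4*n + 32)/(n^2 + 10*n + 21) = (n^3 - 8*n^2 - 4*n + 32)/(n^2 + 10*n + 21)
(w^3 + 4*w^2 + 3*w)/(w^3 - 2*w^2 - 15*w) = (w + 1)/(w - 5)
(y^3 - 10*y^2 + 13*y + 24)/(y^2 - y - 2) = (y^2 - 11*y + 24)/(y - 2)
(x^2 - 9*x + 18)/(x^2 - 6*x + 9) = (x - 6)/(x - 3)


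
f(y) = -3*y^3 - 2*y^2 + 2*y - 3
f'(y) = -9*y^2 - 4*y + 2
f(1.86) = -25.50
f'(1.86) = -36.58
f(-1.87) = 5.88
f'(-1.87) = -21.99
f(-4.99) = 309.97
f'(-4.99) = -202.14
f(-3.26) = 73.16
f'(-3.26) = -80.61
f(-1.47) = -0.73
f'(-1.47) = -11.57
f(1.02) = -6.22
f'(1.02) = -11.44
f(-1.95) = 7.74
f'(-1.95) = -24.42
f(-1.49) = -0.50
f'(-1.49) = -12.02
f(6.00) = -711.00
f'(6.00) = -346.00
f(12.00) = -5451.00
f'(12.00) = -1342.00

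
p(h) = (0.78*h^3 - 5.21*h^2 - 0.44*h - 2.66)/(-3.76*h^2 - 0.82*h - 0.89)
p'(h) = (7.52*h + 0.82)*(0.78*h^3 - 5.21*h^2 - 0.44*h - 2.66)/(-3.76*h^2 - 0.82*h - 0.89)^2 + (2.34*h^2 - 10.42*h - 0.44)/(-3.76*h^2 - 0.82*h - 0.89) = (-2.9328*h^4 - 1.2792*h^3 + 0.5352*h^2 - 10.7294*h - 1.7896)/(14.1376*h^4 + 6.1664*h^3 + 7.3652*h^2 + 1.4596*h + 0.7921)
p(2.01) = 1.03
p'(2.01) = -0.25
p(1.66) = 1.12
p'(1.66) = -0.29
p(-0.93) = 2.19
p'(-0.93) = 0.66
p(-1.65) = 2.01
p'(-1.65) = 0.01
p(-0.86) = 2.24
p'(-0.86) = 0.80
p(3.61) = 0.67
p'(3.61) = -0.21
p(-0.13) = 3.18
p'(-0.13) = -0.53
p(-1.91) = 2.01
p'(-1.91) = -0.06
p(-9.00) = 3.32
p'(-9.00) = -0.20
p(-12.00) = 3.94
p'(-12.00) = -0.21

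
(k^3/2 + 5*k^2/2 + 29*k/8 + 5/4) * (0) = 0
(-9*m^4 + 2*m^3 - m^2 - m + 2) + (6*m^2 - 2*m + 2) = -9*m^4 + 2*m^3 + 5*m^2 - 3*m + 4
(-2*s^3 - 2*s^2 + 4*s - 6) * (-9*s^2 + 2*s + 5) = 18*s^5 + 14*s^4 - 50*s^3 + 52*s^2 + 8*s - 30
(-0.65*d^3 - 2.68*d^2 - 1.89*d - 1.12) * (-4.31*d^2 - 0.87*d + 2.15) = 2.8015*d^5 + 12.1163*d^4 + 9.08*d^3 + 0.7095*d^2 - 3.0891*d - 2.408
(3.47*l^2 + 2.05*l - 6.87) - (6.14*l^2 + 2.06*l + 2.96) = -2.67*l^2 - 0.0100000000000002*l - 9.83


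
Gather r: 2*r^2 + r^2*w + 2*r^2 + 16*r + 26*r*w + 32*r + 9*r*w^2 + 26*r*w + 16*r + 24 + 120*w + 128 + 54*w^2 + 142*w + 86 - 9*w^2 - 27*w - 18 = r^2*(w + 4) + r*(9*w^2 + 52*w + 64) + 45*w^2 + 235*w + 220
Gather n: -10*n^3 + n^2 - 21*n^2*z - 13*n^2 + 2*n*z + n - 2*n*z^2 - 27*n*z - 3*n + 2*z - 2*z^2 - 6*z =-10*n^3 + n^2*(-21*z - 12) + n*(-2*z^2 - 25*z - 2) - 2*z^2 - 4*z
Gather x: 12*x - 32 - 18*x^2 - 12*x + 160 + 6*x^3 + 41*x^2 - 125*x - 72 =6*x^3 + 23*x^2 - 125*x + 56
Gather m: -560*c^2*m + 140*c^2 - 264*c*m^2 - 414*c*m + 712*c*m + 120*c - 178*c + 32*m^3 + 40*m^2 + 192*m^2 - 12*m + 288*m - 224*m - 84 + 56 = 140*c^2 - 58*c + 32*m^3 + m^2*(232 - 264*c) + m*(-560*c^2 + 298*c + 52) - 28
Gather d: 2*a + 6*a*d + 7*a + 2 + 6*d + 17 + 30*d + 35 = 9*a + d*(6*a + 36) + 54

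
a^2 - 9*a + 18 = (a - 6)*(a - 3)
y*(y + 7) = y^2 + 7*y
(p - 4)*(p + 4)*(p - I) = p^3 - I*p^2 - 16*p + 16*I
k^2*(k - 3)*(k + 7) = k^4 + 4*k^3 - 21*k^2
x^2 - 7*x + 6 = (x - 6)*(x - 1)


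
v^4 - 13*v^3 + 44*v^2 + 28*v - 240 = (v - 6)*(v - 5)*(v - 4)*(v + 2)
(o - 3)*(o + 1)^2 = o^3 - o^2 - 5*o - 3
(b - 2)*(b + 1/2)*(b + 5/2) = b^3 + b^2 - 19*b/4 - 5/2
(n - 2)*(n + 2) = n^2 - 4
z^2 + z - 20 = (z - 4)*(z + 5)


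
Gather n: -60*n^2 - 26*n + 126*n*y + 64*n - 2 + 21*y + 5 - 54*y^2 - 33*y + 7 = -60*n^2 + n*(126*y + 38) - 54*y^2 - 12*y + 10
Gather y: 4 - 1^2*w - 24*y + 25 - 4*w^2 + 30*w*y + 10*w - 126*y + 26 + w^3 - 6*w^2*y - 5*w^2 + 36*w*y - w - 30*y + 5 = w^3 - 9*w^2 + 8*w + y*(-6*w^2 + 66*w - 180) + 60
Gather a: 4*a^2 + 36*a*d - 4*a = 4*a^2 + a*(36*d - 4)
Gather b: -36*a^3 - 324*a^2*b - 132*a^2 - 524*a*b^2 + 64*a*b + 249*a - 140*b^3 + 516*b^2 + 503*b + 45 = -36*a^3 - 132*a^2 + 249*a - 140*b^3 + b^2*(516 - 524*a) + b*(-324*a^2 + 64*a + 503) + 45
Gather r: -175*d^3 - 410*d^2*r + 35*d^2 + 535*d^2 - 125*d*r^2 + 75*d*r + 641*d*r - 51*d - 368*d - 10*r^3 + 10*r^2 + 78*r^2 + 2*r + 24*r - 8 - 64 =-175*d^3 + 570*d^2 - 419*d - 10*r^3 + r^2*(88 - 125*d) + r*(-410*d^2 + 716*d + 26) - 72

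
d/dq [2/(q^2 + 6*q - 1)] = 4*(-q - 3)/(q^2 + 6*q - 1)^2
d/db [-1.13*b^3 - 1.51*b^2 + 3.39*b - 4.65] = -3.39*b^2 - 3.02*b + 3.39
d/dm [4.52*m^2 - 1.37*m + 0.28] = 9.04*m - 1.37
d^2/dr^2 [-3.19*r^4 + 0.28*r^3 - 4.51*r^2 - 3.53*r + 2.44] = -38.28*r^2 + 1.68*r - 9.02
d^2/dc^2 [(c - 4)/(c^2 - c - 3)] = 2*((5 - 3*c)*(-c^2 + c + 3) - (c - 4)*(2*c - 1)^2)/(-c^2 + c + 3)^3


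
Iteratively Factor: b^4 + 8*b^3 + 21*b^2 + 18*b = (b + 2)*(b^3 + 6*b^2 + 9*b) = b*(b + 2)*(b^2 + 6*b + 9) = b*(b + 2)*(b + 3)*(b + 3)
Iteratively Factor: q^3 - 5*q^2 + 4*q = (q - 4)*(q^2 - q) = (q - 4)*(q - 1)*(q)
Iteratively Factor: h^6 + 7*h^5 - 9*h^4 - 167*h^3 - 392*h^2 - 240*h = (h + 4)*(h^5 + 3*h^4 - 21*h^3 - 83*h^2 - 60*h) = (h + 3)*(h + 4)*(h^4 - 21*h^2 - 20*h) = h*(h + 3)*(h + 4)*(h^3 - 21*h - 20) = h*(h + 1)*(h + 3)*(h + 4)*(h^2 - h - 20) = h*(h - 5)*(h + 1)*(h + 3)*(h + 4)*(h + 4)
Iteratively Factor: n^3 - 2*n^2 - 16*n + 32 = (n - 2)*(n^2 - 16) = (n - 2)*(n + 4)*(n - 4)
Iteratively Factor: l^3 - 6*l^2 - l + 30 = (l - 3)*(l^2 - 3*l - 10) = (l - 5)*(l - 3)*(l + 2)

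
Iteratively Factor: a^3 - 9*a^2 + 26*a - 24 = (a - 4)*(a^2 - 5*a + 6) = (a - 4)*(a - 3)*(a - 2)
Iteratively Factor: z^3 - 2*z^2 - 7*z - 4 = (z + 1)*(z^2 - 3*z - 4) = (z + 1)^2*(z - 4)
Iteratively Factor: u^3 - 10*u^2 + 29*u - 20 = (u - 5)*(u^2 - 5*u + 4) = (u - 5)*(u - 1)*(u - 4)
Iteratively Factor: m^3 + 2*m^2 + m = (m + 1)*(m^2 + m) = (m + 1)^2*(m)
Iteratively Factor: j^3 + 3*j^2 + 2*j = (j)*(j^2 + 3*j + 2) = j*(j + 2)*(j + 1)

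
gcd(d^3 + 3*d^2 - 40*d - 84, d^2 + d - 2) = d + 2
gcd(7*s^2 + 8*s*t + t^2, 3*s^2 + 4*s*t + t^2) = s + t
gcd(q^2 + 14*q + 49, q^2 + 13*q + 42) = q + 7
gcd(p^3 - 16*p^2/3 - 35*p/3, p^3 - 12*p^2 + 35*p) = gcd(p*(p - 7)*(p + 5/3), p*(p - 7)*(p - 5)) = p^2 - 7*p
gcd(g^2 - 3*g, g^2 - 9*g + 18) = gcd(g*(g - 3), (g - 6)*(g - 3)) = g - 3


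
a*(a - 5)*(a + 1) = a^3 - 4*a^2 - 5*a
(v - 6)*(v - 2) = v^2 - 8*v + 12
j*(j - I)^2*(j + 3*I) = j^4 + I*j^3 + 5*j^2 - 3*I*j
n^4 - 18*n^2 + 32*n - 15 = (n - 3)*(n - 1)^2*(n + 5)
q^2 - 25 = (q - 5)*(q + 5)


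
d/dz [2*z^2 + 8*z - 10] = 4*z + 8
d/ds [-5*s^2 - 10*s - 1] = -10*s - 10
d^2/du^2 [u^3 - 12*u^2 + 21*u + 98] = 6*u - 24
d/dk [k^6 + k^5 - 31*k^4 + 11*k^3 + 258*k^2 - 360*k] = 6*k^5 + 5*k^4 - 124*k^3 + 33*k^2 + 516*k - 360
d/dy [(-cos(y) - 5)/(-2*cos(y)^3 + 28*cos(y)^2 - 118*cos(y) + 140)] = (-277*cos(y) + cos(2*y) + cos(3*y) + 731)*sin(y)/(4*(cos(y)^3 - 14*cos(y)^2 + 59*cos(y) - 70)^2)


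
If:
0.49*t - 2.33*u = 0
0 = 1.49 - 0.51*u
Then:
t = 13.89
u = 2.92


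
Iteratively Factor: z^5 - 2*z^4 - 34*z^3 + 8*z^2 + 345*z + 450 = (z + 3)*(z^4 - 5*z^3 - 19*z^2 + 65*z + 150) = (z - 5)*(z + 3)*(z^3 - 19*z - 30) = (z - 5)^2*(z + 3)*(z^2 + 5*z + 6) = (z - 5)^2*(z + 2)*(z + 3)*(z + 3)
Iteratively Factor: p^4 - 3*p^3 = (p)*(p^3 - 3*p^2) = p*(p - 3)*(p^2) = p^2*(p - 3)*(p)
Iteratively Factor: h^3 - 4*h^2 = (h)*(h^2 - 4*h) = h*(h - 4)*(h)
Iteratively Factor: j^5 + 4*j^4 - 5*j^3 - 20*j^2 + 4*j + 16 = (j + 2)*(j^4 + 2*j^3 - 9*j^2 - 2*j + 8) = (j + 2)*(j + 4)*(j^3 - 2*j^2 - j + 2) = (j + 1)*(j + 2)*(j + 4)*(j^2 - 3*j + 2) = (j - 1)*(j + 1)*(j + 2)*(j + 4)*(j - 2)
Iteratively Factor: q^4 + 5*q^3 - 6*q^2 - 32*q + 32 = (q - 1)*(q^3 + 6*q^2 - 32) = (q - 1)*(q + 4)*(q^2 + 2*q - 8) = (q - 2)*(q - 1)*(q + 4)*(q + 4)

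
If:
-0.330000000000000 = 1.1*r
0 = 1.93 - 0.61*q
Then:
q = 3.16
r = -0.30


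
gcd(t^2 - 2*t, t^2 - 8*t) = t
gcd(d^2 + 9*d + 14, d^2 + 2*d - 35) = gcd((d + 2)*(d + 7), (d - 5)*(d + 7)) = d + 7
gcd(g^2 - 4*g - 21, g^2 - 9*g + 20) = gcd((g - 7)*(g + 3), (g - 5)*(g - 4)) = 1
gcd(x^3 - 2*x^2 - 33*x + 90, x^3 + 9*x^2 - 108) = x^2 + 3*x - 18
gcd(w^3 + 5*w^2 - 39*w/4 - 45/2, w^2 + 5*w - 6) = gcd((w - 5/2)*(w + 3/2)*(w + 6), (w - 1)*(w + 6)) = w + 6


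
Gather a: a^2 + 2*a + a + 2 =a^2 + 3*a + 2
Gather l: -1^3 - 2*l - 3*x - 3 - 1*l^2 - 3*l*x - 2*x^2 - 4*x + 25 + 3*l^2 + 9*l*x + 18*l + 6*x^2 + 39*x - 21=2*l^2 + l*(6*x + 16) + 4*x^2 + 32*x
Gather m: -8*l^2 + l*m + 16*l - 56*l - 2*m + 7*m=-8*l^2 - 40*l + m*(l + 5)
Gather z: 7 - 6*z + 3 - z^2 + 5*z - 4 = -z^2 - z + 6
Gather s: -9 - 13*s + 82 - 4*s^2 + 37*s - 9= -4*s^2 + 24*s + 64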